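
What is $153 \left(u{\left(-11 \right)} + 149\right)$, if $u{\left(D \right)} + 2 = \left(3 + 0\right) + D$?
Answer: $21267$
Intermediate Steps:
$u{\left(D \right)} = 1 + D$ ($u{\left(D \right)} = -2 + \left(\left(3 + 0\right) + D\right) = -2 + \left(3 + D\right) = 1 + D$)
$153 \left(u{\left(-11 \right)} + 149\right) = 153 \left(\left(1 - 11\right) + 149\right) = 153 \left(-10 + 149\right) = 153 \cdot 139 = 21267$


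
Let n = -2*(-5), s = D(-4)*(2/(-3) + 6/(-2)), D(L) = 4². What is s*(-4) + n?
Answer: 734/3 ≈ 244.67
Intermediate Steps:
D(L) = 16
s = -176/3 (s = 16*(2/(-3) + 6/(-2)) = 16*(2*(-⅓) + 6*(-½)) = 16*(-⅔ - 3) = 16*(-11/3) = -176/3 ≈ -58.667)
n = 10
s*(-4) + n = -176/3*(-4) + 10 = 704/3 + 10 = 734/3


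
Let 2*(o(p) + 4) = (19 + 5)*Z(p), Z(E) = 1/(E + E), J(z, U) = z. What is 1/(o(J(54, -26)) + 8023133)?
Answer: 9/72208162 ≈ 1.2464e-7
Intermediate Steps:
Z(E) = 1/(2*E)
o(p) = -4 + 6/p (o(p) = -4 + ((19 + 5)*(1/(2*p)))/2 = -4 + (24*(1/(2*p)))/2 = -4 + (12/p)/2 = -4 + 6/p)
1/(o(J(54, -26)) + 8023133) = 1/((-4 + 6/54) + 8023133) = 1/((-4 + 6*(1/54)) + 8023133) = 1/((-4 + ⅑) + 8023133) = 1/(-35/9 + 8023133) = 1/(72208162/9) = 9/72208162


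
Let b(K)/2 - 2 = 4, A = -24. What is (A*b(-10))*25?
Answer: -7200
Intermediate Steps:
b(K) = 12 (b(K) = 4 + 2*4 = 4 + 8 = 12)
(A*b(-10))*25 = -24*12*25 = -288*25 = -7200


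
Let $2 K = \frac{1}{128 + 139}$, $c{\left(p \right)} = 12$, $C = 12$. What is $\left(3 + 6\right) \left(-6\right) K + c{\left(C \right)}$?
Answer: $\frac{1059}{89} \approx 11.899$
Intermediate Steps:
$K = \frac{1}{534}$ ($K = \frac{1}{2 \left(128 + 139\right)} = \frac{1}{2 \cdot 267} = \frac{1}{2} \cdot \frac{1}{267} = \frac{1}{534} \approx 0.0018727$)
$\left(3 + 6\right) \left(-6\right) K + c{\left(C \right)} = \left(3 + 6\right) \left(-6\right) \frac{1}{534} + 12 = 9 \left(-6\right) \frac{1}{534} + 12 = \left(-54\right) \frac{1}{534} + 12 = - \frac{9}{89} + 12 = \frac{1059}{89}$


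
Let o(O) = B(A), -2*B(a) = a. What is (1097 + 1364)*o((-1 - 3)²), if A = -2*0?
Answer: 0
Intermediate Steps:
A = 0
B(a) = -a/2
o(O) = 0 (o(O) = -½*0 = 0)
(1097 + 1364)*o((-1 - 3)²) = (1097 + 1364)*0 = 2461*0 = 0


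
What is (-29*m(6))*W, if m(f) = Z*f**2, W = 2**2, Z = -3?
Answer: 12528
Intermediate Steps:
W = 4
m(f) = -3*f**2
(-29*m(6))*W = -(-87)*6**2*4 = -(-87)*36*4 = -29*(-108)*4 = 3132*4 = 12528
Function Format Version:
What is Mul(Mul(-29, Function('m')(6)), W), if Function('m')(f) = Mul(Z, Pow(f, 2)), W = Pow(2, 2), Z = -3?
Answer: 12528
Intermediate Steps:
W = 4
Function('m')(f) = Mul(-3, Pow(f, 2))
Mul(Mul(-29, Function('m')(6)), W) = Mul(Mul(-29, Mul(-3, Pow(6, 2))), 4) = Mul(Mul(-29, Mul(-3, 36)), 4) = Mul(Mul(-29, -108), 4) = Mul(3132, 4) = 12528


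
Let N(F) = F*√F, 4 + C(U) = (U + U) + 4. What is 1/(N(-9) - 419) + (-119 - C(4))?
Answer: -22389249/176290 + 27*I/176290 ≈ -127.0 + 0.00015316*I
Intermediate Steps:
C(U) = 2*U (C(U) = -4 + ((U + U) + 4) = -4 + (2*U + 4) = -4 + (4 + 2*U) = 2*U)
N(F) = F^(3/2)
1/(N(-9) - 419) + (-119 - C(4)) = 1/((-9)^(3/2) - 419) + (-119 - 2*4) = 1/(-27*I - 419) + (-119 - 1*8) = 1/(-419 - 27*I) + (-119 - 8) = (-419 + 27*I)/176290 - 127 = -127 + (-419 + 27*I)/176290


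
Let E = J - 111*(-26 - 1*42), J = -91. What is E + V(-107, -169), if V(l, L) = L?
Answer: 7288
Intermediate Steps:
E = 7457 (E = -91 - 111*(-26 - 1*42) = -91 - 111*(-26 - 42) = -91 - 111*(-68) = -91 + 7548 = 7457)
E + V(-107, -169) = 7457 - 169 = 7288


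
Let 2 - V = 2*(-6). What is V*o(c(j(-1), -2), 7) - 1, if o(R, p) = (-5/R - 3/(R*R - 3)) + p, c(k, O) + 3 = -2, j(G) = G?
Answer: 1200/11 ≈ 109.09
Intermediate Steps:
V = 14 (V = 2 - 2*(-6) = 2 - 1*(-12) = 2 + 12 = 14)
c(k, O) = -5 (c(k, O) = -3 - 2 = -5)
o(R, p) = p - 5/R - 3/(-3 + R²) (o(R, p) = (-5/R - 3/(R² - 3)) + p = (-5/R - 3/(-3 + R²)) + p = p - 5/R - 3/(-3 + R²))
V*o(c(j(-1), -2), 7) - 1 = 14*((15 - 5*(-5)² - 3*(-5) + 7*(-5)³ - 3*(-5)*7)/((-5)*(-3 + (-5)²))) - 1 = 14*(-(15 - 5*25 + 15 + 7*(-125) + 105)/(5*(-3 + 25))) - 1 = 14*(-⅕*(15 - 125 + 15 - 875 + 105)/22) - 1 = 14*(-⅕*1/22*(-865)) - 1 = 14*(173/22) - 1 = 1211/11 - 1 = 1200/11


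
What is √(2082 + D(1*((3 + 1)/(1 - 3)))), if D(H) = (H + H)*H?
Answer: √2090 ≈ 45.716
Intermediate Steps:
D(H) = 2*H² (D(H) = (2*H)*H = 2*H²)
√(2082 + D(1*((3 + 1)/(1 - 3)))) = √(2082 + 2*(1*((3 + 1)/(1 - 3)))²) = √(2082 + 2*(1*(4/(-2)))²) = √(2082 + 2*(1*(4*(-½)))²) = √(2082 + 2*(1*(-2))²) = √(2082 + 2*(-2)²) = √(2082 + 2*4) = √(2082 + 8) = √2090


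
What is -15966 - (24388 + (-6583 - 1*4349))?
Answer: -29422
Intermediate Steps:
-15966 - (24388 + (-6583 - 1*4349)) = -15966 - (24388 + (-6583 - 4349)) = -15966 - (24388 - 10932) = -15966 - 1*13456 = -15966 - 13456 = -29422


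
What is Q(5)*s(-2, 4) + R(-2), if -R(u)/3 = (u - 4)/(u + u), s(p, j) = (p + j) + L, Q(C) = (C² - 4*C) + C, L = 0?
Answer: 31/2 ≈ 15.500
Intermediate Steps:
Q(C) = C² - 3*C
s(p, j) = j + p (s(p, j) = (p + j) + 0 = (j + p) + 0 = j + p)
R(u) = -3*(-4 + u)/(2*u) (R(u) = -3*(u - 4)/(u + u) = -3*(-4 + u)/(2*u))
Q(5)*s(-2, 4) + R(-2) = (5*(-3 + 5))*(4 - 2) + (-3/2 + 6/(-2)) = (5*2)*2 + (-3/2 + 6*(-½)) = 10*2 + (-3/2 - 3) = 20 - 9/2 = 31/2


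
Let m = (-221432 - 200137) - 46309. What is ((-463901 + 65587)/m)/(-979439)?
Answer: -199157/229128980221 ≈ -8.6919e-7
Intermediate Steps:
m = -467878 (m = -421569 - 46309 = -467878)
((-463901 + 65587)/m)/(-979439) = ((-463901 + 65587)/(-467878))/(-979439) = -398314*(-1/467878)*(-1/979439) = (199157/233939)*(-1/979439) = -199157/229128980221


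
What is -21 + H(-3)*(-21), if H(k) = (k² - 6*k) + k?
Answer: -525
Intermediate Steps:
H(k) = k² - 5*k
-21 + H(-3)*(-21) = -21 - 3*(-5 - 3)*(-21) = -21 - 3*(-8)*(-21) = -21 + 24*(-21) = -21 - 504 = -525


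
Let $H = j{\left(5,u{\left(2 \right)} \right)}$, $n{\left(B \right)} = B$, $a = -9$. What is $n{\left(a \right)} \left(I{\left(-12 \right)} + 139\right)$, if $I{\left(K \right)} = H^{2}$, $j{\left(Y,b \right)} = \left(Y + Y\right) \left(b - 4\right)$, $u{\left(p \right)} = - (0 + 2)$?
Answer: $-33651$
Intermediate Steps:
$u{\left(p \right)} = -2$ ($u{\left(p \right)} = \left(-1\right) 2 = -2$)
$j{\left(Y,b \right)} = 2 Y \left(-4 + b\right)$
$H = -60$ ($H = 2 \cdot 5 \left(-4 - 2\right) = 2 \cdot 5 \left(-6\right) = -60$)
$I{\left(K \right)} = 3600$ ($I{\left(K \right)} = \left(-60\right)^{2} = 3600$)
$n{\left(a \right)} \left(I{\left(-12 \right)} + 139\right) = - 9 \left(3600 + 139\right) = \left(-9\right) 3739 = -33651$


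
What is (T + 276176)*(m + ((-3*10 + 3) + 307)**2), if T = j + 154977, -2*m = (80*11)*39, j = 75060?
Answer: 31000484120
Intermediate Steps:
m = -17160 (m = -80*11*39/2 = -440*39 = -1/2*34320 = -17160)
T = 230037 (T = 75060 + 154977 = 230037)
(T + 276176)*(m + ((-3*10 + 3) + 307)**2) = (230037 + 276176)*(-17160 + ((-3*10 + 3) + 307)**2) = 506213*(-17160 + ((-30 + 3) + 307)**2) = 506213*(-17160 + (-27 + 307)**2) = 506213*(-17160 + 280**2) = 506213*(-17160 + 78400) = 506213*61240 = 31000484120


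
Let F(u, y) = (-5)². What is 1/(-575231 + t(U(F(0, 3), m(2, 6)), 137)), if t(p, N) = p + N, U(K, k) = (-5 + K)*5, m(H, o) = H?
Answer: -1/574994 ≈ -1.7391e-6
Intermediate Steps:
F(u, y) = 25
U(K, k) = -25 + 5*K
t(p, N) = N + p
1/(-575231 + t(U(F(0, 3), m(2, 6)), 137)) = 1/(-575231 + (137 + (-25 + 5*25))) = 1/(-575231 + (137 + (-25 + 125))) = 1/(-575231 + (137 + 100)) = 1/(-575231 + 237) = 1/(-574994) = -1/574994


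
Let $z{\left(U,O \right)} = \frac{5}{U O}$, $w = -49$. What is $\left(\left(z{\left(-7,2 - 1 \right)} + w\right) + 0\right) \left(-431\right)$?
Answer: $\frac{149988}{7} \approx 21427.0$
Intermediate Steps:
$z{\left(U,O \right)} = \frac{5}{O U}$
$\left(\left(z{\left(-7,2 - 1 \right)} + w\right) + 0\right) \left(-431\right) = \left(\left(\frac{5}{\left(2 - 1\right) \left(-7\right)} - 49\right) + 0\right) \left(-431\right) = \left(\left(5 \cdot 1^{-1} \left(- \frac{1}{7}\right) - 49\right) + 0\right) \left(-431\right) = \left(\left(5 \cdot 1 \left(- \frac{1}{7}\right) - 49\right) + 0\right) \left(-431\right) = \left(\left(- \frac{5}{7} - 49\right) + 0\right) \left(-431\right) = \left(- \frac{348}{7} + 0\right) \left(-431\right) = \left(- \frac{348}{7}\right) \left(-431\right) = \frac{149988}{7}$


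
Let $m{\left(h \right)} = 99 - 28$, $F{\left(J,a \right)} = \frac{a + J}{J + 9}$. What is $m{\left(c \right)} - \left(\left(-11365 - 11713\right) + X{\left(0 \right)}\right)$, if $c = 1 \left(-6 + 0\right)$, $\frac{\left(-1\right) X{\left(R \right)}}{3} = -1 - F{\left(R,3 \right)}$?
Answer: $23145$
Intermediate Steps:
$F{\left(J,a \right)} = \frac{J + a}{9 + J}$
$X{\left(R \right)} = 3 + \frac{3 \left(3 + R\right)}{9 + R}$ ($X{\left(R \right)} = - 3 \left(-1 - \frac{R + 3}{9 + R}\right) = - 3 \left(-1 - \frac{3 + R}{9 + R}\right) = 3 + \frac{3 \left(3 + R\right)}{9 + R}$)
$c = -6$ ($c = 1 \left(-6\right) = -6$)
$m{\left(h \right)} = 71$
$m{\left(c \right)} - \left(\left(-11365 - 11713\right) + X{\left(0 \right)}\right) = 71 - \left(\left(-11365 - 11713\right) + \frac{6 \left(6 + 0\right)}{9 + 0}\right) = 71 - \left(-23078 + 6 \cdot \frac{1}{9} \cdot 6\right) = 71 - \left(-23078 + 4\right) = 71 - -23074 = 71 + 23074 = 23145$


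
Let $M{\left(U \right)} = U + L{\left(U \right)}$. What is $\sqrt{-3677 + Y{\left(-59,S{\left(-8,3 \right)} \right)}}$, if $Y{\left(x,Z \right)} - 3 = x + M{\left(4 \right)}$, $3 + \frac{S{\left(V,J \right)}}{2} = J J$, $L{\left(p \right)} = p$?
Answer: $5 i \sqrt{149} \approx 61.033 i$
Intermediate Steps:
$S{\left(V,J \right)} = -6 + 2 J^{2}$ ($S{\left(V,J \right)} = -6 + 2 J J = -6 + 2 J^{2}$)
$M{\left(U \right)} = 2 U$ ($M{\left(U \right)} = U + U = 2 U$)
$Y{\left(x,Z \right)} = 11 + x$ ($Y{\left(x,Z \right)} = 3 + \left(x + 2 \cdot 4\right) = 3 + \left(x + 8\right) = 3 + \left(8 + x\right) = 11 + x$)
$\sqrt{-3677 + Y{\left(-59,S{\left(-8,3 \right)} \right)}} = \sqrt{-3677 + \left(11 - 59\right)} = \sqrt{-3677 - 48} = \sqrt{-3725} = 5 i \sqrt{149}$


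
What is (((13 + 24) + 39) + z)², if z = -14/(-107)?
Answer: 66357316/11449 ≈ 5795.9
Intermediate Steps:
z = 14/107 (z = -14*(-1/107) = 14/107 ≈ 0.13084)
(((13 + 24) + 39) + z)² = (((13 + 24) + 39) + 14/107)² = ((37 + 39) + 14/107)² = (76 + 14/107)² = (8146/107)² = 66357316/11449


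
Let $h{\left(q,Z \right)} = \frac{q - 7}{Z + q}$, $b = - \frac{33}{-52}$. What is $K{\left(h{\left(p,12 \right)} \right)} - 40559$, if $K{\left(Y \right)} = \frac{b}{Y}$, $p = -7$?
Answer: $- \frac{29527117}{728} \approx -40559.0$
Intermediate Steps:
$b = \frac{33}{52}$ ($b = \left(-33\right) \left(- \frac{1}{52}\right) = \frac{33}{52} \approx 0.63461$)
$h{\left(q,Z \right)} = \frac{-7 + q}{Z + q}$
$K{\left(Y \right)} = \frac{33}{52 Y}$
$K{\left(h{\left(p,12 \right)} \right)} - 40559 = \frac{33}{52 \frac{-7 - 7}{12 - 7}} - 40559 = \frac{33}{52 \cdot \frac{1}{5} \left(-14\right)} - 40559 = \frac{33}{52 \left(- \frac{14}{5}\right)} - 40559 = \frac{33}{52} \left(- \frac{5}{14}\right) - 40559 = - \frac{165}{728} - 40559 = - \frac{29527117}{728}$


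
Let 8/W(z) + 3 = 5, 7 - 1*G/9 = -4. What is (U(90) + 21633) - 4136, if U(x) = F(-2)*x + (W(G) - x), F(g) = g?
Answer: 17231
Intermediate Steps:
G = 99 (G = 63 - 9*(-4) = 63 + 36 = 99)
W(z) = 4 (W(z) = 8/(-3 + 5) = 8/2 = 8*(½) = 4)
U(x) = 4 - 3*x (U(x) = -2*x + (4 - x) = 4 - 3*x)
(U(90) + 21633) - 4136 = ((4 - 3*90) + 21633) - 4136 = ((4 - 270) + 21633) - 4136 = (-266 + 21633) - 4136 = 21367 - 4136 = 17231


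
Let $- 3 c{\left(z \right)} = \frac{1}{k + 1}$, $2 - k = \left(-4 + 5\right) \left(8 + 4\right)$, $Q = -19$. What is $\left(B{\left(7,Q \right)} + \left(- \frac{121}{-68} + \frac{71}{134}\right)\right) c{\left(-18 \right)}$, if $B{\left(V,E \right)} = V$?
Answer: $\frac{42413}{123012} \approx 0.34479$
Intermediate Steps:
$k = -10$ ($k = 2 - \left(-4 + 5\right) \left(8 + 4\right) = 2 - 1 \cdot 12 = 2 - 12 = -10$)
$c{\left(z \right)} = \frac{1}{27}$ ($c{\left(z \right)} = - \frac{1}{3 \left(-10 + 1\right)} = - \frac{1}{3 \left(-9\right)} = \left(- \frac{1}{3}\right) \left(- \frac{1}{9}\right) = \frac{1}{27}$)
$\left(B{\left(7,Q \right)} + \left(- \frac{121}{-68} + \frac{71}{134}\right)\right) c{\left(-18 \right)} = \left(7 + \left(- \frac{121}{-68} + \frac{71}{134}\right)\right) \frac{1}{27} = \left(7 + \left(\left(-121\right) \left(- \frac{1}{68}\right) + 71 \cdot \frac{1}{134}\right)\right) \frac{1}{27} = \left(7 + \left(\frac{121}{68} + \frac{71}{134}\right)\right) \frac{1}{27} = \left(7 + \frac{10521}{4556}\right) \frac{1}{27} = \frac{42413}{4556} \cdot \frac{1}{27} = \frac{42413}{123012}$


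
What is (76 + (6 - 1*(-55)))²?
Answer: 18769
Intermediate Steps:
(76 + (6 - 1*(-55)))² = (76 + (6 + 55))² = (76 + 61)² = 137² = 18769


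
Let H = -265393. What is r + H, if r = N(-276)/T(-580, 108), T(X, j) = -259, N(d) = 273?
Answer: -9819580/37 ≈ -2.6539e+5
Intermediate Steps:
r = -39/37 (r = 273/(-259) = 273*(-1/259) = -39/37 ≈ -1.0541)
r + H = -39/37 - 265393 = -9819580/37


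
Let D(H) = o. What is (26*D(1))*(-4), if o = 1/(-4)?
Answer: 26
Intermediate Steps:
o = -1/4 ≈ -0.25000
D(H) = -1/4
(26*D(1))*(-4) = (26*(-1/4))*(-4) = -13/2*(-4) = 26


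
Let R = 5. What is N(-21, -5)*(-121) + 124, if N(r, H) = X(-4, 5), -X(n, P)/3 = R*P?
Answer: 9199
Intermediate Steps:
X(n, P) = -15*P
N(r, H) = -75 (N(r, H) = -15*5 = -75)
N(-21, -5)*(-121) + 124 = -75*(-121) + 124 = 9075 + 124 = 9199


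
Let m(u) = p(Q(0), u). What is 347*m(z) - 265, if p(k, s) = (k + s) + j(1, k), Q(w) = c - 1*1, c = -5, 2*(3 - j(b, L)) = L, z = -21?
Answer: -7552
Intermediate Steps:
j(b, L) = 3 - L/2
Q(w) = -6 (Q(w) = -5 - 1*1 = -5 - 1 = -6)
p(k, s) = 3 + s + k/2 (p(k, s) = (k + s) + (3 - k/2) = 3 + s + k/2)
m(u) = u (m(u) = 3 + u + (½)*(-6) = 3 + u - 3 = u)
347*m(z) - 265 = 347*(-21) - 265 = -7287 - 265 = -7552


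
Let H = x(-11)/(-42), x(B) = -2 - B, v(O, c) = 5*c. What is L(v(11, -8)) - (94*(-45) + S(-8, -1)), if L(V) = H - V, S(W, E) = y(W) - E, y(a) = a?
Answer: 59875/14 ≈ 4276.8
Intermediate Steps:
S(W, E) = W - E
H = -3/14 (H = (-2 - 1*(-11))/(-42) = (-2 + 11)*(-1/42) = 9*(-1/42) = -3/14 ≈ -0.21429)
L(V) = -3/14 - V
L(v(11, -8)) - (94*(-45) + S(-8, -1)) = (-3/14 - 5*(-8)) - (94*(-45) + (-8 - 1*(-1))) = (-3/14 - 1*(-40)) - (-4230 + (-8 + 1)) = (-3/14 + 40) - (-4230 - 7) = 557/14 - 1*(-4237) = 557/14 + 4237 = 59875/14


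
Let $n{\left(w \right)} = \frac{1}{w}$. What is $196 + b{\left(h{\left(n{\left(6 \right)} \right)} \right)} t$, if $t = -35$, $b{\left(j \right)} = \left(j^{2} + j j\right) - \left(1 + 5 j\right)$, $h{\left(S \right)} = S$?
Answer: $\frac{2324}{9} \approx 258.22$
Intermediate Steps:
$b{\left(j \right)} = -1 - 5 j + 2 j^{2}$ ($b{\left(j \right)} = \left(j^{2} + j^{2}\right) - \left(1 + 5 j\right) = 2 j^{2} - \left(1 + 5 j\right) = -1 - 5 j + 2 j^{2}$)
$196 + b{\left(h{\left(n{\left(6 \right)} \right)} \right)} t = 196 + \left(-1 - \frac{5}{6} + 2 \left(\frac{1}{6}\right)^{2}\right) \left(-35\right) = 196 + \left(-1 - \frac{5}{6} + \frac{2}{36}\right) \left(-35\right) = 196 + \left(-1 - \frac{5}{6} + 2 \cdot \frac{1}{36}\right) \left(-35\right) = 196 + \left(-1 - \frac{5}{6} + \frac{1}{18}\right) \left(-35\right) = 196 - - \frac{560}{9} = 196 + \frac{560}{9} = \frac{2324}{9}$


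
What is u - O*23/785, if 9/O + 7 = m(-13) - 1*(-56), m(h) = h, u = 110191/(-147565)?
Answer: -69878747/92670820 ≈ -0.75405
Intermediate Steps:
u = -110191/147565 (u = 110191*(-1/147565) = -110191/147565 ≈ -0.74673)
O = ¼ (O = 9/(-7 + (-13 - 1*(-56))) = 9/(-7 + (-13 + 56)) = 9/(-7 + 43) = 9/36 = 9*(1/36) = ¼ ≈ 0.25000)
u - O*23/785 = -110191/147565 - 23/785/4 = -110191/147565 - 23*(1/785)/4 = -110191/147565 - 23/(4*785) = -110191/147565 - 1*23/3140 = -110191/147565 - 23/3140 = -69878747/92670820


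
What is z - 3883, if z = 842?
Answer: -3041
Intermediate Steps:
z - 3883 = 842 - 3883 = -3041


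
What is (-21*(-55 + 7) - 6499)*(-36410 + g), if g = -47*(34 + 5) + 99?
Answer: 209448704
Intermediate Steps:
g = -1734 (g = -47*39 + 99 = -1833 + 99 = -1734)
(-21*(-55 + 7) - 6499)*(-36410 + g) = (-21*(-55 + 7) - 6499)*(-36410 - 1734) = (-21*(-48) - 6499)*(-38144) = (1008 - 6499)*(-38144) = -5491*(-38144) = 209448704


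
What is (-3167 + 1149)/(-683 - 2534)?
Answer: 2018/3217 ≈ 0.62729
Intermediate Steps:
(-3167 + 1149)/(-683 - 2534) = -2018/(-3217) = -2018*(-1/3217) = 2018/3217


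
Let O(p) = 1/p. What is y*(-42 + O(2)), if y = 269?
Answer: -22327/2 ≈ -11164.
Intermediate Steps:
y*(-42 + O(2)) = 269*(-42 + 1/2) = 269*(-42 + ½) = 269*(-83/2) = -22327/2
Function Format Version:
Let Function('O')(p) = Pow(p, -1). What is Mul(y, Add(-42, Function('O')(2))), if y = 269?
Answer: Rational(-22327, 2) ≈ -11164.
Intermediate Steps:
Mul(y, Add(-42, Function('O')(2))) = Mul(269, Add(-42, Pow(2, -1))) = Mul(269, Add(-42, Rational(1, 2))) = Mul(269, Rational(-83, 2)) = Rational(-22327, 2)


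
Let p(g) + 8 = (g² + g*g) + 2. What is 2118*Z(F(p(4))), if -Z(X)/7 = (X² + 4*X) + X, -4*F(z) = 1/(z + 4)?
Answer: 1480129/2400 ≈ 616.72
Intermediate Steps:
p(g) = -6 + 2*g² (p(g) = -8 + ((g² + g*g) + 2) = -8 + ((g² + g²) + 2) = -8 + (2*g² + 2) = -8 + (2 + 2*g²) = -6 + 2*g²)
F(z) = -1/(4*(4 + z)) (F(z) = -1/(4*(z + 4)) = -1/(4*(4 + z)))
Z(X) = -35*X - 7*X² (Z(X) = -7*((X² + 4*X) + X) = -7*(X² + 5*X) = -35*X - 7*X²)
2118*Z(F(p(4))) = 2118*(-7*(-1/(16 + 4*(-6 + 2*4²)))*(5 - 1/(16 + 4*(-6 + 2*4²)))) = 2118*(-7*(-1/(16 + 4*(-6 + 2*16)))*(5 - 1/(16 + 4*(-6 + 2*16)))) = 2118*(-7*(-1/(16 + 4*(-6 + 32)))*(5 - 1/(16 + 4*(-6 + 32)))) = 2118*(-7*(-1/(16 + 4*26))*(5 - 1/(16 + 4*26))) = 2118*(-7*(-1/(16 + 104))*(5 - 1/(16 + 104))) = 2118*(-7*(-1/120)*(5 - 1/120)) = 2118*(-7*(-1/120)*599/120) = 2118*(4193/14400) = 1480129/2400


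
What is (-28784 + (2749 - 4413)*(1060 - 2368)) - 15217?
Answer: 2132511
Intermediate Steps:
(-28784 + (2749 - 4413)*(1060 - 2368)) - 15217 = (-28784 - 1664*(-1308)) - 15217 = (-28784 + 2176512) - 15217 = 2147728 - 15217 = 2132511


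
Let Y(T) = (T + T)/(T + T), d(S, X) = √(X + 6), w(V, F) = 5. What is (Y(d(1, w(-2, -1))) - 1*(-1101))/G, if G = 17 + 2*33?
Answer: 1102/83 ≈ 13.277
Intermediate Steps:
d(S, X) = √(6 + X)
Y(T) = 1 (Y(T) = (2*T)/((2*T)) = (2*T)*(1/(2*T)) = 1)
G = 83 (G = 17 + 66 = 83)
(Y(d(1, w(-2, -1))) - 1*(-1101))/G = (1 - 1*(-1101))/83 = (1 + 1101)*(1/83) = 1102*(1/83) = 1102/83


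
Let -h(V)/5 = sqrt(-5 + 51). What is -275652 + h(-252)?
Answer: -275652 - 5*sqrt(46) ≈ -2.7569e+5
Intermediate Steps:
h(V) = -5*sqrt(46) (h(V) = -5*sqrt(-5 + 51) = -5*sqrt(46))
-275652 + h(-252) = -275652 - 5*sqrt(46)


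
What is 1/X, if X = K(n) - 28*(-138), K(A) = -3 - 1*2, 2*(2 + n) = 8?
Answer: 1/3859 ≈ 0.00025913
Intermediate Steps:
n = 2 (n = -2 + (1/2)*8 = -2 + 4 = 2)
K(A) = -5 (K(A) = -3 - 2 = -5)
X = 3859 (X = -5 - 28*(-138) = -5 + 3864 = 3859)
1/X = 1/3859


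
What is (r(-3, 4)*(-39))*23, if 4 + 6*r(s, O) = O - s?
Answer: -897/2 ≈ -448.50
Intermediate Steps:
r(s, O) = -⅔ - s/6 + O/6 (r(s, O) = -⅔ + (O - s)/6 = -⅔ + (-s/6 + O/6) = -⅔ - s/6 + O/6)
(r(-3, 4)*(-39))*23 = ((-⅔ - ⅙*(-3) + (⅙)*4)*(-39))*23 = ((-⅔ + ½ + ⅔)*(-39))*23 = ((½)*(-39))*23 = -39/2*23 = -897/2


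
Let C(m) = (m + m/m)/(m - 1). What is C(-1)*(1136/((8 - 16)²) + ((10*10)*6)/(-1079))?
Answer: 0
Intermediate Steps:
C(m) = (1 + m)/(-1 + m) (C(m) = (m + 1)/(-1 + m) = (1 + m)/(-1 + m))
C(-1)*(1136/((8 - 16)²) + ((10*10)*6)/(-1079)) = ((1 - 1)/(-1 - 1))*(1136/((8 - 16)²) + ((10*10)*6)/(-1079)) = (0/(-2))*(1136/((-8)²) + (100*6)*(-1/1079)) = (-½*0)*(1136/64 + 600*(-1/1079)) = 0*(1136*(1/64) - 600/1079) = 0*(71/4 - 600/1079) = 0*(74209/4316) = 0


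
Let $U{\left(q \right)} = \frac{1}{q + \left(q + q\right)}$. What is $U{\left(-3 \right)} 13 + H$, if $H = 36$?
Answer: $\frac{311}{9} \approx 34.556$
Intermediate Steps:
$U{\left(q \right)} = \frac{1}{3 q}$ ($U{\left(q \right)} = \frac{1}{q + 2 q} = \frac{1}{3 q}$)
$U{\left(-3 \right)} 13 + H = \frac{1}{3 \left(-3\right)} 13 + 36 = \frac{1}{3} \left(- \frac{1}{3}\right) 13 + 36 = \left(- \frac{1}{9}\right) 13 + 36 = - \frac{13}{9} + 36 = \frac{311}{9}$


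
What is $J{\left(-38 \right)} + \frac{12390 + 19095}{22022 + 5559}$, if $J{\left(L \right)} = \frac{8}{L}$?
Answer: $\frac{487891}{524039} \approx 0.93102$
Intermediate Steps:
$J{\left(-38 \right)} + \frac{12390 + 19095}{22022 + 5559} = \frac{8}{-38} + \frac{12390 + 19095}{22022 + 5559} = 8 \left(- \frac{1}{38}\right) + \frac{31485}{27581} = - \frac{4}{19} + 31485 \cdot \frac{1}{27581} = - \frac{4}{19} + \frac{31485}{27581} = \frac{487891}{524039}$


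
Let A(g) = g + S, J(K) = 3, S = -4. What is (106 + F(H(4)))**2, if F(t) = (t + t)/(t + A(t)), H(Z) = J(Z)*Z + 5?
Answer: 2582449/225 ≈ 11478.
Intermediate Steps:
H(Z) = 5 + 3*Z (H(Z) = 3*Z + 5 = 5 + 3*Z)
A(g) = -4 + g (A(g) = g - 4 = -4 + g)
F(t) = 2*t/(-4 + 2*t) (F(t) = (t + t)/(t + (-4 + t)) = (2*t)/(-4 + 2*t) = 2*t/(-4 + 2*t))
(106 + F(H(4)))**2 = (106 + (5 + 3*4)/(-2 + (5 + 3*4)))**2 = (106 + (5 + 12)/(-2 + (5 + 12)))**2 = (106 + 17/(-2 + 17))**2 = (106 + 17/15)**2 = (1607/15)**2 = 2582449/225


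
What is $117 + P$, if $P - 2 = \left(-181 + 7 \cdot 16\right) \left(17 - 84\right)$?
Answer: $4742$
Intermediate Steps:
$P = 4625$ ($P = 2 + \left(-181 + 7 \cdot 16\right) \left(17 - 84\right) = 2 + \left(-181 + 112\right) \left(-67\right) = 2 - -4623 = 2 + 4623 = 4625$)
$117 + P = 117 + 4625 = 4742$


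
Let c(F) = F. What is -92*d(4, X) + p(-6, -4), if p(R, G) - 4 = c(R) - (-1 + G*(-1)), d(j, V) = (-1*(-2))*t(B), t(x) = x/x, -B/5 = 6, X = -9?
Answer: -189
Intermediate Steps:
B = -30 (B = -5*6 = -30)
t(x) = 1
d(j, V) = 2 (d(j, V) = -1*(-2)*1 = 2*1 = 2)
p(R, G) = 5 + G + R (p(R, G) = 4 + (R - (-1 + G*(-1))) = 4 + (R - (-1 - G)) = 4 + (R + (1 + G)) = 4 + (1 + G + R) = 5 + G + R)
-92*d(4, X) + p(-6, -4) = -92*2 + (5 - 4 - 6) = -184 - 5 = -189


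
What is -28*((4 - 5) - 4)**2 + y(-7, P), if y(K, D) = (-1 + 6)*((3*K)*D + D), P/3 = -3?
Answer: 200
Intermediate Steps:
P = -9 (P = 3*(-3) = -9)
y(K, D) = 5*D + 15*D*K (y(K, D) = 5*(3*D*K + D) = 5*(D + 3*D*K) = 5*D + 15*D*K)
-28*((4 - 5) - 4)**2 + y(-7, P) = -28*((4 - 5) - 4)**2 + 5*(-9)*(1 + 3*(-7)) = -28*(-1 - 4)**2 + 5*(-9)*(1 - 21) = -28*(-5)**2 + 5*(-9)*(-20) = -28*25 + 900 = -700 + 900 = 200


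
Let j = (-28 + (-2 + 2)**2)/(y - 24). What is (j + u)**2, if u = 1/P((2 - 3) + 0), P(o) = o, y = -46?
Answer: 9/25 ≈ 0.36000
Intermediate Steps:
j = 2/5 (j = (-28 + (-2 + 2)**2)/(-46 - 24) = (-28 + 0**2)/(-70) = (-28 + 0)*(-1/70) = -28*(-1/70) = 2/5 ≈ 0.40000)
u = -1 (u = 1/((2 - 3) + 0) = 1/(-1 + 0) = 1/(-1) = -1)
(j + u)**2 = (2/5 - 1)**2 = (-3/5)**2 = 9/25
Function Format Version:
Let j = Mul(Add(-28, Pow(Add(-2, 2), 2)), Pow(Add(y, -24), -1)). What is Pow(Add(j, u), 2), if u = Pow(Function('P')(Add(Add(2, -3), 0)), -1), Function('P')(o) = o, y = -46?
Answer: Rational(9, 25) ≈ 0.36000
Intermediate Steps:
j = Rational(2, 5) (j = Mul(Add(-28, Pow(Add(-2, 2), 2)), Pow(Add(-46, -24), -1)) = Mul(Add(-28, Pow(0, 2)), Pow(-70, -1)) = Mul(Add(-28, 0), Rational(-1, 70)) = Mul(-28, Rational(-1, 70)) = Rational(2, 5) ≈ 0.40000)
u = -1 (u = Pow(Add(Add(2, -3), 0), -1) = Pow(Add(-1, 0), -1) = Pow(-1, -1) = -1)
Pow(Add(j, u), 2) = Pow(Add(Rational(2, 5), -1), 2) = Pow(Rational(-3, 5), 2) = Rational(9, 25)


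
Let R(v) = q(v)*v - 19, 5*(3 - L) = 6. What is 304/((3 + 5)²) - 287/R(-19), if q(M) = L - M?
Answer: 45089/8284 ≈ 5.4429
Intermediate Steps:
L = 9/5 (L = 3 - ⅕*6 = 3 - 6/5 = 9/5 ≈ 1.8000)
q(M) = 9/5 - M
R(v) = -19 + v*(9/5 - v) (R(v) = (9/5 - v)*v - 19 = v*(9/5 - v) - 19 = -19 + v*(9/5 - v))
304/((3 + 5)²) - 287/R(-19) = 304/((3 + 5)²) - 287/(-19 - 1*(-19)² + (9/5)*(-19)) = 304/(8²) - 287/(-19 - 1*361 - 171/5) = 304/64 - 287/(-19 - 361 - 171/5) = 304*(1/64) - 287/(-2071/5) = 19/4 - 287*(-5/2071) = 19/4 + 1435/2071 = 45089/8284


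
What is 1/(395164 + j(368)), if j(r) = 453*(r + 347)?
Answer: 1/719059 ≈ 1.3907e-6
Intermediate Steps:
j(r) = 157191 + 453*r (j(r) = 453*(347 + r) = 157191 + 453*r)
1/(395164 + j(368)) = 1/(395164 + (157191 + 453*368)) = 1/(395164 + (157191 + 166704)) = 1/(395164 + 323895) = 1/719059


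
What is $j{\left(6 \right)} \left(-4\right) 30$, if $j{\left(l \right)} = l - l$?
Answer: $0$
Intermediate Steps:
$j{\left(l \right)} = 0$
$j{\left(6 \right)} \left(-4\right) 30 = 0 \left(-4\right) 30 = 0 \cdot 30 = 0$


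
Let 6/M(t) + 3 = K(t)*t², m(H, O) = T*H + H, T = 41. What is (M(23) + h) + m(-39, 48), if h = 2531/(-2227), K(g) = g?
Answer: -22201464593/13544614 ≈ -1639.1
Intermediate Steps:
h = -2531/2227 (h = 2531*(-1/2227) = -2531/2227 ≈ -1.1365)
m(H, O) = 42*H (m(H, O) = 41*H + H = 42*H)
M(t) = 6/(-3 + t³) (M(t) = 6/(-3 + t*t²) = 6/(-3 + t³))
(M(23) + h) + m(-39, 48) = (6/(-3 + 23³) - 2531/2227) + 42*(-39) = (6/(-3 + 12167) - 2531/2227) - 1638 = (6/12164 - 2531/2227) - 1638 = (6*(1/12164) - 2531/2227) - 1638 = (3/6082 - 2531/2227) - 1638 = -15386861/13544614 - 1638 = -22201464593/13544614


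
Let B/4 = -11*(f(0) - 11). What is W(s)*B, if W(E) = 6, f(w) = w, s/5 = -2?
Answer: 2904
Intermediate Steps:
s = -10 (s = 5*(-2) = -10)
B = 484 (B = 4*(-11*(0 - 11)) = 4*(-11*(-11)) = 4*121 = 484)
W(s)*B = 6*484 = 2904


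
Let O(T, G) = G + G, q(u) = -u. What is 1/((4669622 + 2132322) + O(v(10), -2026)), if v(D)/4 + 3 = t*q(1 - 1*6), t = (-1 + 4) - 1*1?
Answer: 1/6797892 ≈ 1.4710e-7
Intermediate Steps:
t = 2 (t = 3 - 1 = 2)
v(D) = 28 (v(D) = -12 + 4*(2*(-(1 - 1*6))) = -12 + 4*(2*(-(1 - 6))) = -12 + 4*(2*(-1*(-5))) = -12 + 4*(2*5) = -12 + 4*10 = -12 + 40 = 28)
O(T, G) = 2*G
1/((4669622 + 2132322) + O(v(10), -2026)) = 1/((4669622 + 2132322) + 2*(-2026)) = 1/(6801944 - 4052) = 1/6797892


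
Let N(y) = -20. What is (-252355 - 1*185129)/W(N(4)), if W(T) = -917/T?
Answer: -8749680/917 ≈ -9541.6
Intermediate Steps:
(-252355 - 1*185129)/W(N(4)) = (-252355 - 1*185129)/((-917/(-20))) = (-252355 - 185129)/((-917*(-1/20))) = -437484/917/20 = -437484*20/917 = -8749680/917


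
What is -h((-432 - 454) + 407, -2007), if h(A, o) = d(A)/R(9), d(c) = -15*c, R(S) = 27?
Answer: -2395/9 ≈ -266.11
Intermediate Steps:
h(A, o) = -5*A/9 (h(A, o) = -15*A/27 = -15*A*(1/27) = -5*A/9)
-h((-432 - 454) + 407, -2007) = -(-5)*((-432 - 454) + 407)/9 = -(-5)*(-886 + 407)/9 = -(-5)*(-479)/9 = -1*2395/9 = -2395/9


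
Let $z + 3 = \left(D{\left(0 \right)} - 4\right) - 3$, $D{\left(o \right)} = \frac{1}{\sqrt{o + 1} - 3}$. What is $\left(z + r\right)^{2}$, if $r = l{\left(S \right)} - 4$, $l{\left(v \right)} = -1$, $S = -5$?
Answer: $\frac{961}{4} \approx 240.25$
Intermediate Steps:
$D{\left(o \right)} = \frac{1}{-3 + \sqrt{1 + o}}$ ($D{\left(o \right)} = \frac{1}{\sqrt{1 + o} - 3} = \frac{1}{-3 + \sqrt{1 + o}}$)
$r = -5$ ($r = -1 - 4 = -5$)
$z = - \frac{21}{2}$ ($z = -3 - \left(7 - \frac{1}{-3 + \sqrt{1 + 0}}\right) = -3 - \left(7 - \frac{1}{-3 + \sqrt{1}}\right) = -3 - \left(7 - \frac{1}{-3 + 1}\right) = -3 - \left(7 + \frac{1}{2}\right) = -3 - \frac{15}{2} = - \frac{21}{2} \approx -10.5$)
$\left(z + r\right)^{2} = \left(- \frac{21}{2} - 5\right)^{2} = \left(- \frac{31}{2}\right)^{2} = \frac{961}{4}$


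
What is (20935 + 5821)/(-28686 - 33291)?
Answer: -26756/61977 ≈ -0.43171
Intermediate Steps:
(20935 + 5821)/(-28686 - 33291) = 26756/(-61977) = 26756*(-1/61977) = -26756/61977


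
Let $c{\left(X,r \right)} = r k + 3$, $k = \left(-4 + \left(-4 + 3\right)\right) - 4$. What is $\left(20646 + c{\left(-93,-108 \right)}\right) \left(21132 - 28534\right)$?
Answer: $-160038642$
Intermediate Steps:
$k = -9$ ($k = \left(-4 - 1\right) - 4 = -5 - 4 = -9$)
$c{\left(X,r \right)} = 3 - 9 r$ ($c{\left(X,r \right)} = r \left(-9\right) + 3 = - 9 r + 3 = 3 - 9 r$)
$\left(20646 + c{\left(-93,-108 \right)}\right) \left(21132 - 28534\right) = \left(20646 + \left(3 - -972\right)\right) \left(21132 - 28534\right) = \left(20646 + \left(3 + 972\right)\right) \left(-7402\right) = \left(20646 + 975\right) \left(-7402\right) = 21621 \left(-7402\right) = -160038642$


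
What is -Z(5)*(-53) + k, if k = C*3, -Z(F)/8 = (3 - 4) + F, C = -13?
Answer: -1735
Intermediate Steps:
Z(F) = 8 - 8*F (Z(F) = -8*((3 - 4) + F) = -8*(-1 + F) = 8 - 8*F)
k = -39 (k = -13*3 = -39)
-Z(5)*(-53) + k = -(8 - 8*5)*(-53) - 39 = -(8 - 40)*(-53) - 39 = -1*(-32)*(-53) - 39 = 32*(-53) - 39 = -1696 - 39 = -1735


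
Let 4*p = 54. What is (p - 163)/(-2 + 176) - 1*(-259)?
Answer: 89833/348 ≈ 258.14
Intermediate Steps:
p = 27/2 (p = (¼)*54 = 27/2 ≈ 13.500)
(p - 163)/(-2 + 176) - 1*(-259) = (27/2 - 163)/(-2 + 176) - 1*(-259) = -299/2/174 + 259 = -299/2*1/174 + 259 = -299/348 + 259 = 89833/348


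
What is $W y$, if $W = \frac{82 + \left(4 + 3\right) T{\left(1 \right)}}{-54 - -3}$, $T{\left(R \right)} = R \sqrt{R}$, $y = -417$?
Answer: $\frac{12371}{17} \approx 727.71$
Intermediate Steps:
$T{\left(R \right)} = R^{\frac{3}{2}}$
$W = - \frac{89}{51}$ ($W = \frac{82 + \left(4 + 3\right) 1^{\frac{3}{2}}}{-54 - -3} = \frac{82 + 7 \cdot 1}{-54 + \left(-38 + 41\right)} = \frac{82 + 7}{-54 + 3} = \frac{89}{-51} = 89 \left(- \frac{1}{51}\right) = - \frac{89}{51} \approx -1.7451$)
$W y = \left(- \frac{89}{51}\right) \left(-417\right) = \frac{12371}{17}$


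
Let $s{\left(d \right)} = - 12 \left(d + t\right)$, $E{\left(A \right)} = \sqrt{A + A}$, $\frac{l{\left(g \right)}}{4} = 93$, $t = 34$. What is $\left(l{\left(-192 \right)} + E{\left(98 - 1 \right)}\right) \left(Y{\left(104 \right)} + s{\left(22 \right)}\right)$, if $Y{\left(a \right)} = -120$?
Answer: $-294624 - 792 \sqrt{194} \approx -3.0566 \cdot 10^{5}$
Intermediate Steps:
$l{\left(g \right)} = 372$ ($l{\left(g \right)} = 4 \cdot 93 = 372$)
$E{\left(A \right)} = \sqrt{2} \sqrt{A}$ ($E{\left(A \right)} = \sqrt{2 A} = \sqrt{2} \sqrt{A}$)
$s{\left(d \right)} = -408 - 12 d$ ($s{\left(d \right)} = - 12 \left(d + 34\right) = - 12 \left(34 + d\right) = -408 - 12 d$)
$\left(l{\left(-192 \right)} + E{\left(98 - 1 \right)}\right) \left(Y{\left(104 \right)} + s{\left(22 \right)}\right) = \left(372 + \sqrt{2} \sqrt{98 - 1}\right) \left(-120 - 672\right) = \left(372 + \sqrt{2} \sqrt{97}\right) \left(-120 - 672\right) = \left(372 + \sqrt{194}\right) \left(-792\right) = -294624 - 792 \sqrt{194}$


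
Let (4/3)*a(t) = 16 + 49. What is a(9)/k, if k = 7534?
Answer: 195/30136 ≈ 0.0064707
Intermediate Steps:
a(t) = 195/4 (a(t) = 3*(16 + 49)/4 = (¾)*65 = 195/4)
a(9)/k = (195/4)/7534 = (195/4)*(1/7534) = 195/30136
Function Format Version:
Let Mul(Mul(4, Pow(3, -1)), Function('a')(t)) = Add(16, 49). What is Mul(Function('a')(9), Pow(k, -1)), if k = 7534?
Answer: Rational(195, 30136) ≈ 0.0064707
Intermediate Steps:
Function('a')(t) = Rational(195, 4) (Function('a')(t) = Mul(Rational(3, 4), Add(16, 49)) = Mul(Rational(3, 4), 65) = Rational(195, 4))
Mul(Function('a')(9), Pow(k, -1)) = Mul(Rational(195, 4), Pow(7534, -1)) = Mul(Rational(195, 4), Rational(1, 7534)) = Rational(195, 30136)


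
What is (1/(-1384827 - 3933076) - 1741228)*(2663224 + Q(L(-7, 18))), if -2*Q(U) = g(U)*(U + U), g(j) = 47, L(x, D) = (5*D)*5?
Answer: -24464764016544931490/5317903 ≈ -4.6005e+12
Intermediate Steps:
L(x, D) = 25*D
Q(U) = -47*U (Q(U) = -47*(U + U)/2 = -47*2*U/2 = -47*U)
(1/(-1384827 - 3933076) - 1741228)*(2663224 + Q(L(-7, 18))) = (1/(-1384827 - 3933076) - 1741228)*(2663224 - 1175*18) = (1/(-5317903) - 1741228)*(2663224 - 47*450) = (-1/5317903 - 1741228)*(2663224 - 21150) = -9259681604885/5317903*2642074 = -24464764016544931490/5317903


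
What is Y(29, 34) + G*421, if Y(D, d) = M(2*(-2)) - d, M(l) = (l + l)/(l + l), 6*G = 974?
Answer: 204928/3 ≈ 68309.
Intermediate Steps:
G = 487/3 (G = (⅙)*974 = 487/3 ≈ 162.33)
M(l) = 1 (M(l) = (2*l)/((2*l)) = (2*l)*(1/(2*l)) = 1)
Y(D, d) = 1 - d
Y(29, 34) + G*421 = (1 - 1*34) + (487/3)*421 = (1 - 34) + 205027/3 = -33 + 205027/3 = 204928/3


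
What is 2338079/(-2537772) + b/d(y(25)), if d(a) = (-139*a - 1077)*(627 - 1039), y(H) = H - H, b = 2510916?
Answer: 444555879413/93839195244 ≈ 4.7374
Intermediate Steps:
y(H) = 0
d(a) = 443724 + 57268*a (d(a) = (-1077 - 139*a)*(-412) = 443724 + 57268*a)
2338079/(-2537772) + b/d(y(25)) = 2338079/(-2537772) + 2510916/(443724 + 57268*0) = 2338079*(-1/2537772) + 2510916/(443724 + 0) = -2338079/2537772 + 2510916/443724 = -2338079/2537772 + 2510916*(1/443724) = -2338079/2537772 + 209243/36977 = 444555879413/93839195244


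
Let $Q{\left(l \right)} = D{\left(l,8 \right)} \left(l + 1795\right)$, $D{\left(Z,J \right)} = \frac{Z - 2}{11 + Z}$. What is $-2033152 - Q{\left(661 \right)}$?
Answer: $- \frac{170987081}{84} \approx -2.0356 \cdot 10^{6}$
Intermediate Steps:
$D{\left(Z,J \right)} = \frac{-2 + Z}{11 + Z}$
$Q{\left(l \right)} = \frac{\left(-2 + l\right) \left(1795 + l\right)}{11 + l}$ ($Q{\left(l \right)} = \frac{-2 + l}{11 + l} \left(l + 1795\right) = \frac{-2 + l}{11 + l} \left(1795 + l\right) = \frac{\left(-2 + l\right) \left(1795 + l\right)}{11 + l}$)
$-2033152 - Q{\left(661 \right)} = -2033152 - \frac{\left(-2 + 661\right) \left(1795 + 661\right)}{11 + 661} = -2033152 - \frac{1}{672} \cdot 659 \cdot 2456 = -2033152 - \frac{202313}{84} = - \frac{170987081}{84}$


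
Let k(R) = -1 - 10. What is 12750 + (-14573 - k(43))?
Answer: -1812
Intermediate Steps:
k(R) = -11
12750 + (-14573 - k(43)) = 12750 + (-14573 - 1*(-11)) = 12750 + (-14573 + 11) = 12750 - 14562 = -1812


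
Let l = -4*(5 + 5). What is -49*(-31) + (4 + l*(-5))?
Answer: 1723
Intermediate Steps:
l = -40 (l = -4*10 = -40)
-49*(-31) + (4 + l*(-5)) = -49*(-31) + (4 - 40*(-5)) = 1519 + (4 + 200) = 1519 + 204 = 1723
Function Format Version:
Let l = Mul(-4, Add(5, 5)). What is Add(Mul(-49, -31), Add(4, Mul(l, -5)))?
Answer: 1723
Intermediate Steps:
l = -40 (l = Mul(-4, 10) = -40)
Add(Mul(-49, -31), Add(4, Mul(l, -5))) = Add(Mul(-49, -31), Add(4, Mul(-40, -5))) = Add(1519, Add(4, 200)) = Add(1519, 204) = 1723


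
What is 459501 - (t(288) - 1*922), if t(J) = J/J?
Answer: 460422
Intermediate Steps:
t(J) = 1
459501 - (t(288) - 1*922) = 459501 - (1 - 1*922) = 459501 - (1 - 922) = 459501 - 1*(-921) = 459501 + 921 = 460422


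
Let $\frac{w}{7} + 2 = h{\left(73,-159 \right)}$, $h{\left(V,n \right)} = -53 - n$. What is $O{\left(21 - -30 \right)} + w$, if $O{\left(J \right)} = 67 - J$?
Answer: $744$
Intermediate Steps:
$w = 728$ ($w = -14 + 7 \left(-53 - -159\right) = -14 + 7 \left(-53 + 159\right) = -14 + 7 \cdot 106 = -14 + 742 = 728$)
$O{\left(21 - -30 \right)} + w = \left(67 - \left(21 - -30\right)\right) + 728 = \left(67 - \left(21 + 30\right)\right) + 728 = \left(67 - 51\right) + 728 = 16 + 728 = 744$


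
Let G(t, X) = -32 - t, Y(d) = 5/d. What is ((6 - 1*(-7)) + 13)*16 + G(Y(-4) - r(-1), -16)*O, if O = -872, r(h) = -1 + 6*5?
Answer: 1942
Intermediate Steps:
r(h) = 29 (r(h) = -1 + 30 = 29)
((6 - 1*(-7)) + 13)*16 + G(Y(-4) - r(-1), -16)*O = ((6 - 1*(-7)) + 13)*16 + (-32 - (5/(-4) - 1*29))*(-872) = ((6 + 7) + 13)*16 + (-32 - (5*(-¼) - 29))*(-872) = (13 + 13)*16 + (-32 - (-5/4 - 29))*(-872) = 26*16 + (-32 - 1*(-121/4))*(-872) = 416 + (-32 + 121/4)*(-872) = 416 - 7/4*(-872) = 416 + 1526 = 1942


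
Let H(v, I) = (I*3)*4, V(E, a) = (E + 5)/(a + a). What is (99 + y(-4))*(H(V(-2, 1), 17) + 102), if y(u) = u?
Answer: 29070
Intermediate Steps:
V(E, a) = (5 + E)/(2*a) (V(E, a) = (5 + E)/((2*a)) = (5 + E)*(1/(2*a)) = (5 + E)/(2*a))
H(v, I) = 12*I (H(v, I) = (3*I)*4 = 12*I)
(99 + y(-4))*(H(V(-2, 1), 17) + 102) = (99 - 4)*(12*17 + 102) = 95*(204 + 102) = 95*306 = 29070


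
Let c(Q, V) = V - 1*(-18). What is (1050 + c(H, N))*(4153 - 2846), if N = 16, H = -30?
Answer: 1416788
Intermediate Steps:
c(Q, V) = 18 + V (c(Q, V) = V + 18 = 18 + V)
(1050 + c(H, N))*(4153 - 2846) = (1050 + (18 + 16))*(4153 - 2846) = (1050 + 34)*1307 = 1084*1307 = 1416788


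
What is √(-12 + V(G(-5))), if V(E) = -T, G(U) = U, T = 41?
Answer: I*√53 ≈ 7.2801*I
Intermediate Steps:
V(E) = -41 (V(E) = -1*41 = -41)
√(-12 + V(G(-5))) = √(-12 - 41) = √(-53) = I*√53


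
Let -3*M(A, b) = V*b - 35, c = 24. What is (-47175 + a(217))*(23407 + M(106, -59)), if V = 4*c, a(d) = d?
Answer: -3565051360/3 ≈ -1.1883e+9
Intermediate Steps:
V = 96 (V = 4*24 = 96)
M(A, b) = 35/3 - 32*b (M(A, b) = -(96*b - 35)/3 = -(-35 + 96*b)/3 = 35/3 - 32*b)
(-47175 + a(217))*(23407 + M(106, -59)) = (-47175 + 217)*(23407 + (35/3 - 32*(-59))) = -46958*(23407 + (35/3 + 1888)) = -46958*(23407 + 5699/3) = -46958*75920/3 = -3565051360/3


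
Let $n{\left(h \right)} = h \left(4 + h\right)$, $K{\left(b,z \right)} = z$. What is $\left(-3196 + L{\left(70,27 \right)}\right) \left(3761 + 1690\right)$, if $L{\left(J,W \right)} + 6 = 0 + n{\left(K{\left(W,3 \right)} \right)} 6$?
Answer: $-16767276$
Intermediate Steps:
$L{\left(J,W \right)} = 120$ ($L{\left(J,W \right)} = -6 + \left(0 + 3 \left(4 + 3\right) 6\right) = -6 + \left(0 + 3 \cdot 7 \cdot 6\right) = -6 + \left(0 + 21 \cdot 6\right) = -6 + \left(0 + 126\right) = -6 + 126 = 120$)
$\left(-3196 + L{\left(70,27 \right)}\right) \left(3761 + 1690\right) = \left(-3196 + 120\right) \left(3761 + 1690\right) = \left(-3076\right) 5451 = -16767276$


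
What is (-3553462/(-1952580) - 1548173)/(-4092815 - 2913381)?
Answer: 1511464041439/6840079092840 ≈ 0.22097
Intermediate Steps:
(-3553462/(-1952580) - 1548173)/(-4092815 - 2913381) = (-3553462*(-1/1952580) - 1548173)/(-7006196) = (1776731/976290 - 1548173)*(-1/7006196) = -1511464041439/976290*(-1/7006196) = 1511464041439/6840079092840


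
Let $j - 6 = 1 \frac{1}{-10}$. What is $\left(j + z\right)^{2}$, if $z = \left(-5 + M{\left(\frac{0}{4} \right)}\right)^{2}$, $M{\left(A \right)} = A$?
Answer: $\frac{95481}{100} \approx 954.81$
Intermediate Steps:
$j = \frac{59}{10}$ ($j = 6 + 1 \frac{1}{-10} = 6 + 1 \left(- \frac{1}{10}\right) = 6 - \frac{1}{10} = \frac{59}{10} \approx 5.9$)
$z = 25$ ($z = \left(-5 + \frac{0}{4}\right)^{2} = \left(-5 + 0 \cdot \frac{1}{4}\right)^{2} = \left(-5 + 0\right)^{2} = \left(-5\right)^{2} = 25$)
$\left(j + z\right)^{2} = \left(\frac{59}{10} + 25\right)^{2} = \left(\frac{309}{10}\right)^{2} = \frac{95481}{100}$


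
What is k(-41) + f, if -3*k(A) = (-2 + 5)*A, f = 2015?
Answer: 2056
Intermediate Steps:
k(A) = -A (k(A) = -(-2 + 5)*A/3 = -A)
k(-41) + f = -1*(-41) + 2015 = 41 + 2015 = 2056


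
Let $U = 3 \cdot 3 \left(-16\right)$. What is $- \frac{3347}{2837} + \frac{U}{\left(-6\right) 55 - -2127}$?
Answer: $- \frac{2141029}{1699363} \approx -1.2599$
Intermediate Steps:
$U = -144$ ($U = 9 \left(-16\right) = -144$)
$- \frac{3347}{2837} + \frac{U}{\left(-6\right) 55 - -2127} = - \frac{3347}{2837} - \frac{144}{\left(-6\right) 55 - -2127} = \left(-3347\right) \frac{1}{2837} - \frac{144}{-330 + 2127} = - \frac{3347}{2837} - \frac{144}{1797} = - \frac{3347}{2837} - \frac{48}{599} = - \frac{2141029}{1699363}$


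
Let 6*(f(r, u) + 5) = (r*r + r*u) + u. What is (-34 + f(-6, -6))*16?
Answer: -448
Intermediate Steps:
f(r, u) = -5 + u/6 + r**2/6 + r*u/6 (f(r, u) = -5 + ((r*r + r*u) + u)/6 = -5 + ((r**2 + r*u) + u)/6 = -5 + (u + r**2 + r*u)/6 = -5 + (u/6 + r**2/6 + r*u/6) = -5 + u/6 + r**2/6 + r*u/6)
(-34 + f(-6, -6))*16 = (-34 + (-5 + (1/6)*(-6) + (1/6)*(-6)**2 + (1/6)*(-6)*(-6)))*16 = (-34 + (-5 - 1 + (1/6)*36 + 6))*16 = (-34 + (-5 - 1 + 6 + 6))*16 = (-34 + 6)*16 = -28*16 = -448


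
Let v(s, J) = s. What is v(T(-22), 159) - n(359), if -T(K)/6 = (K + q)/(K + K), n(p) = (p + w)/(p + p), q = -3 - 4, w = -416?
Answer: -15303/3949 ≈ -3.8752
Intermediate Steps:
q = -7
n(p) = (-416 + p)/(2*p) (n(p) = (p - 416)/(p + p) = (-416 + p)/((2*p)) = (-416 + p)*(1/(2*p)) = (-416 + p)/(2*p))
T(K) = -3*(-7 + K)/K (T(K) = -6*(K - 7)/(K + K) = -6*(-7 + K)/(2*K) = -6*(-7 + K)*1/(2*K) = -3*(-7 + K)/K)
v(T(-22), 159) - n(359) = (-3 + 21/(-22)) - (-416 + 359)/(2*359) = (-3 + 21*(-1/22)) - (-57)/(2*359) = (-3 - 21/22) - 1*(-57/718) = -87/22 + 57/718 = -15303/3949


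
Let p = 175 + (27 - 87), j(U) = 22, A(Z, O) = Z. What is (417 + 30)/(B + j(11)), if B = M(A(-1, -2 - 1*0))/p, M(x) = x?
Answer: 17135/843 ≈ 20.326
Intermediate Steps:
p = 115 (p = 175 - 60 = 115)
B = -1/115 ≈ -0.0086956
(417 + 30)/(B + j(11)) = (417 + 30)/(-1/115 + 22) = 447/(2529/115) = 447*(115/2529) = 17135/843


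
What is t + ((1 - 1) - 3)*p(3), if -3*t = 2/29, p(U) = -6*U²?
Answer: 14092/87 ≈ 161.98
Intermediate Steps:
t = -2/87 (t = -2/(3*29) = -⅓*2/29 = -2/87 ≈ -0.022988)
t + ((1 - 1) - 3)*p(3) = -2/87 + ((1 - 1) - 3)*(-6*3²) = -2/87 + (0 - 3)*(-6*9) = -2/87 - 3*(-54) = -2/87 + 162 = 14092/87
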